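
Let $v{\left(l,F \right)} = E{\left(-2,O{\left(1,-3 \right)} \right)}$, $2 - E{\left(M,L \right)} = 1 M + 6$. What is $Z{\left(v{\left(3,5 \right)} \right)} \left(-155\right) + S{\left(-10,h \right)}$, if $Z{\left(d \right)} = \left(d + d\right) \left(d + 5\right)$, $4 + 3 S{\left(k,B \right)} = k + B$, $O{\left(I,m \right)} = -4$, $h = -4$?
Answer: $1854$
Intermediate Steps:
$E{\left(M,L \right)} = -4 - M$ ($E{\left(M,L \right)} = 2 - \left(1 M + 6\right) = 2 - \left(M + 6\right) = 2 - \left(6 + M\right) = -4 - M$)
$v{\left(l,F \right)} = -2$ ($v{\left(l,F \right)} = -4 - -2 = -4 + 2 = -2$)
$S{\left(k,B \right)} = - \frac{4}{3} + \frac{B}{3} + \frac{k}{3}$ ($S{\left(k,B \right)} = - \frac{4}{3} + \frac{k + B}{3} = - \frac{4}{3} + \frac{B + k}{3} = - \frac{4}{3} + \left(\frac{B}{3} + \frac{k}{3}\right) = - \frac{4}{3} + \frac{B}{3} + \frac{k}{3}$)
$Z{\left(d \right)} = 2 d \left(5 + d\right)$
$Z{\left(v{\left(3,5 \right)} \right)} \left(-155\right) + S{\left(-10,h \right)} = 2 \left(-2\right) \left(5 - 2\right) \left(-155\right) + \left(- \frac{4}{3} + \frac{1}{3} \left(-4\right) + \frac{1}{3} \left(-10\right)\right) = 2 \left(-2\right) 3 \left(-155\right) - 6 = \left(-12\right) \left(-155\right) - 6 = 1860 - 6 = 1854$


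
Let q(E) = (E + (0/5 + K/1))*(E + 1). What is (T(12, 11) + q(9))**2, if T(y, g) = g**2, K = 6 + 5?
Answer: 103041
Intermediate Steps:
K = 11
q(E) = (1 + E)*(11 + E) (q(E) = (E + (0/5 + 11/1))*(E + 1) = (E + (0*(1/5) + 11*1))*(1 + E) = (E + (0 + 11))*(1 + E) = (E + 11)*(1 + E) = (11 + E)*(1 + E) = (1 + E)*(11 + E))
(T(12, 11) + q(9))**2 = (11**2 + (11 + 9**2 + 12*9))**2 = (121 + (11 + 81 + 108))**2 = (121 + 200)**2 = 321**2 = 103041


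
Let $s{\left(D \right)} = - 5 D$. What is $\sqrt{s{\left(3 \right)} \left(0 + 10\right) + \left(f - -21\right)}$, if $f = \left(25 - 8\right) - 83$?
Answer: $i \sqrt{195} \approx 13.964 i$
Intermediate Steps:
$f = -66$ ($f = 17 - 83 = -66$)
$\sqrt{s{\left(3 \right)} \left(0 + 10\right) + \left(f - -21\right)} = \sqrt{\left(-5\right) 3 \left(0 + 10\right) - 45} = \sqrt{\left(-15\right) 10 + \left(-66 + 21\right)} = \sqrt{-150 - 45} = \sqrt{-195} = i \sqrt{195}$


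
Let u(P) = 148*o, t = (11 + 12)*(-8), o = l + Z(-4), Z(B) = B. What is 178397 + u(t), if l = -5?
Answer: 177065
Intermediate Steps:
o = -9 (o = -5 - 4 = -9)
t = -184 (t = 23*(-8) = -184)
u(P) = -1332 (u(P) = 148*(-9) = -1332)
178397 + u(t) = 178397 - 1332 = 177065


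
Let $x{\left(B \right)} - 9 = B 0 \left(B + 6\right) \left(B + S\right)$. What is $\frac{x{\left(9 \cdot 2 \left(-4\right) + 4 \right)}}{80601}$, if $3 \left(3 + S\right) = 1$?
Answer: $\frac{3}{26867} \approx 0.00011166$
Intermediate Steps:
$S = - \frac{8}{3}$ ($S = -3 + \frac{1}{3} \cdot 1 = -3 + \frac{1}{3} = - \frac{8}{3} \approx -2.6667$)
$x{\left(B \right)} = 9$ ($x{\left(B \right)} = 9 + B 0 \left(B + 6\right) \left(B - \frac{8}{3}\right) = 9 + 0 \left(6 + B\right) \left(- \frac{8}{3} + B\right) = 9 + 0 = 9$)
$\frac{x{\left(9 \cdot 2 \left(-4\right) + 4 \right)}}{80601} = \frac{9}{80601} = 9 \cdot \frac{1}{80601} = \frac{3}{26867}$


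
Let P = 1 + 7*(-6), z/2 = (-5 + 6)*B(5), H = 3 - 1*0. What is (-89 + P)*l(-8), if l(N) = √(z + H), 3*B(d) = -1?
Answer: -130*√21/3 ≈ -198.58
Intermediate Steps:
B(d) = -⅓ (B(d) = (⅓)*(-1) = -⅓)
H = 3 (H = 3 + 0 = 3)
z = -⅔ (z = 2*((-5 + 6)*(-⅓)) = 2*(1*(-⅓)) = 2*(-⅓) = -⅔ ≈ -0.66667)
l(N) = √21/3 (l(N) = √(-⅔ + 3) = √(7/3) = √21/3)
P = -41 (P = 1 - 42 = -41)
(-89 + P)*l(-8) = (-89 - 41)*(√21/3) = -130*√21/3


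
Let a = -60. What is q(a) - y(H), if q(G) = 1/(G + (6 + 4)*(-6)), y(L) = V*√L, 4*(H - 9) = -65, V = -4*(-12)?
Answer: -1/120 - 24*I*√29 ≈ -0.0083333 - 129.24*I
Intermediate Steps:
V = 48
H = -29/4 (H = 9 + (¼)*(-65) = 9 - 65/4 = -29/4 ≈ -7.2500)
y(L) = 48*√L
q(G) = 1/(-60 + G) (q(G) = 1/(G + 10*(-6)) = 1/(G - 60) = 1/(-60 + G))
q(a) - y(H) = 1/(-60 - 60) - 48*√(-29/4) = 1/(-120) - 48*I*√29/2 = -1/120 - 24*I*√29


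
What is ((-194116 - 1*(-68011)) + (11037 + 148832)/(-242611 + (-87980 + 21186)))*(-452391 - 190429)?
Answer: 5016268676482216/61881 ≈ 8.1063e+10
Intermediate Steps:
((-194116 - 1*(-68011)) + (11037 + 148832)/(-242611 + (-87980 + 21186)))*(-452391 - 190429) = ((-194116 + 68011) + 159869/(-242611 - 66794))*(-642820) = (-126105 + 159869/(-309405))*(-642820) = (-126105 + 159869*(-1/309405))*(-642820) = (-126105 - 159869/309405)*(-642820) = -39017677394/309405*(-642820) = 5016268676482216/61881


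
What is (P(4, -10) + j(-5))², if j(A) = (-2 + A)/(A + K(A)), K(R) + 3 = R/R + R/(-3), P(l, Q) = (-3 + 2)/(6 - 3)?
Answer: 2209/2304 ≈ 0.95877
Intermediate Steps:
P(l, Q) = -⅓ (P(l, Q) = -1/3 = -1*⅓ = -⅓)
K(R) = -2 - R/3 (K(R) = -3 + (R/R + R/(-3)) = -3 + (1 + R*(-⅓)) = -3 + (1 - R/3) = -2 - R/3)
j(A) = (-2 + A)/(-2 + 2*A/3) (j(A) = (-2 + A)/(A + (-2 - A/3)) = (-2 + A)/(-2 + 2*A/3))
(P(4, -10) + j(-5))² = (-⅓ + 3*(-2 - 5)/(2*(-3 - 5)))² = (-⅓ + (3/2)*(-7)/(-8))² = (-⅓ + (3/2)*(-⅛)*(-7))² = (-⅓ + 21/16)² = (47/48)² = 2209/2304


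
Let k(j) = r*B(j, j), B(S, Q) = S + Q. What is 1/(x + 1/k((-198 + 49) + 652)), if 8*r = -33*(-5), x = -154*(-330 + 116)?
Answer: 82995/2735183224 ≈ 3.0343e-5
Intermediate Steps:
x = 32956 (x = -154*(-214) = 32956)
B(S, Q) = Q + S
r = 165/8 (r = (-33*(-5))/8 = (⅛)*165 = 165/8 ≈ 20.625)
k(j) = 165*j/4 (k(j) = 165*(j + j)/8 = 165*(2*j)/8 = 165*j/4)
1/(x + 1/k((-198 + 49) + 652)) = 1/(32956 + 1/(165*((-198 + 49) + 652)/4)) = 1/(32956 + 1/(165*(-149 + 652)/4)) = 1/(32956 + 1/((165/4)*503)) = 1/(32956 + 1/(82995/4)) = 1/(32956 + 4/82995) = 1/(2735183224/82995) = 82995/2735183224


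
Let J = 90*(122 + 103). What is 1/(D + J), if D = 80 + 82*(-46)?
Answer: 1/16558 ≈ 6.0394e-5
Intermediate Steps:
D = -3692 (D = 80 - 3772 = -3692)
J = 20250 (J = 90*225 = 20250)
1/(D + J) = 1/(-3692 + 20250) = 1/16558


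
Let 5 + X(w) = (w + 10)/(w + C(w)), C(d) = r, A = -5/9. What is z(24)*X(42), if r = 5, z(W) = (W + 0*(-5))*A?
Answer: 2440/47 ≈ 51.915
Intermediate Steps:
A = -5/9 (A = -5*⅑ = -5/9 ≈ -0.55556)
z(W) = -5*W/9 (z(W) = (W + 0*(-5))*(-5/9) = (W + 0)*(-5/9) = W*(-5/9) = -5*W/9)
C(d) = 5
X(w) = -5 + (10 + w)/(5 + w) (X(w) = -5 + (w + 10)/(w + 5) = -5 + (10 + w)/(5 + w))
z(24)*X(42) = (-5/9*24)*((-15 - 4*42)/(5 + 42)) = -40*(-15 - 168)/(3*47) = -40*(-183)/141 = -40/3*(-183/47) = 2440/47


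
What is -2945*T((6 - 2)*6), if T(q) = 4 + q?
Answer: -82460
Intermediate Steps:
-2945*T((6 - 2)*6) = -2945*(4 + (6 - 2)*6) = -2945*(4 + 4*6) = -2945*(4 + 24) = -2945*28 = -82460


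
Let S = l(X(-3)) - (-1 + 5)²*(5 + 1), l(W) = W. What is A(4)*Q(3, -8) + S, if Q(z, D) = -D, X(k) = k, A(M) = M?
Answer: -67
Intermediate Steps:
S = -99 (S = -3 - (-1 + 5)²*(5 + 1) = -3 - 4²*6 = -3 - 16*6 = -3 - 1*96 = -3 - 96 = -99)
A(4)*Q(3, -8) + S = 4*(-1*(-8)) - 99 = 4*8 - 99 = 32 - 99 = -67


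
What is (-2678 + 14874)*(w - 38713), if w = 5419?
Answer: -406053624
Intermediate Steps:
(-2678 + 14874)*(w - 38713) = (-2678 + 14874)*(5419 - 38713) = 12196*(-33294) = -406053624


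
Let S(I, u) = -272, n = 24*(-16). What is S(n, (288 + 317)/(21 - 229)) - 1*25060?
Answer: -25332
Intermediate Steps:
n = -384
S(n, (288 + 317)/(21 - 229)) - 1*25060 = -272 - 1*25060 = -272 - 25060 = -25332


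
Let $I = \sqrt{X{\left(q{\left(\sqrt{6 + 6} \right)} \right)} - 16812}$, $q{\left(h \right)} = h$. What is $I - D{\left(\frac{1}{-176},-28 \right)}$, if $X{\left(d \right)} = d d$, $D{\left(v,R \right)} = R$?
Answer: $28 + 20 i \sqrt{42} \approx 28.0 + 129.61 i$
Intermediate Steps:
$X{\left(d \right)} = d^{2}$
$I = 20 i \sqrt{42}$ ($I = \sqrt{\left(\sqrt{6 + 6}\right)^{2} - 16812} = \sqrt{\left(\sqrt{12}\right)^{2} - 16812} = \sqrt{\left(2 \sqrt{3}\right)^{2} - 16812} = \sqrt{12 - 16812} = \sqrt{-16800} = 20 i \sqrt{42} \approx 129.61 i$)
$I - D{\left(\frac{1}{-176},-28 \right)} = 20 i \sqrt{42} - -28 = 20 i \sqrt{42} + 28 = 28 + 20 i \sqrt{42}$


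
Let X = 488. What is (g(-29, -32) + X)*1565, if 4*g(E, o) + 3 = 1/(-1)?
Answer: 762155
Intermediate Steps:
g(E, o) = -1 (g(E, o) = -3/4 + (1/4)/(-1) = -3/4 + (1/4)*(-1) = -3/4 - 1/4 = -1)
(g(-29, -32) + X)*1565 = (-1 + 488)*1565 = 487*1565 = 762155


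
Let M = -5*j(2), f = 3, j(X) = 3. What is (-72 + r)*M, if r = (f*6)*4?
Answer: 0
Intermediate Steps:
M = -15 (M = -5*3 = -15)
r = 72 (r = (3*6)*4 = 18*4 = 72)
(-72 + r)*M = (-72 + 72)*(-15) = 0*(-15) = 0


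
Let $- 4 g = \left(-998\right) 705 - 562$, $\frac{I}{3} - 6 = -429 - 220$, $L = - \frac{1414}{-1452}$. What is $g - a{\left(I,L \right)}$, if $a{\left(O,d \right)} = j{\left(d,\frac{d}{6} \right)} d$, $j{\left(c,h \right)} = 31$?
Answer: $\frac{127781671}{726} \approx 1.7601 \cdot 10^{5}$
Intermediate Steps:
$L = \frac{707}{726}$ ($L = \left(-1414\right) \left(- \frac{1}{1452}\right) = \frac{707}{726} \approx 0.97383$)
$I = -1929$ ($I = 18 + 3 \left(-429 - 220\right) = 18 + 3 \left(-649\right) = 18 - 1947 = -1929$)
$a{\left(O,d \right)} = 31 d$
$g = 176038$ ($g = - \frac{\left(-998\right) 705 - 562}{4} = - \frac{-703590 - 562}{4} = \left(- \frac{1}{4}\right) \left(-704152\right) = 176038$)
$g - a{\left(I,L \right)} = 176038 - 31 \cdot \frac{707}{726} = 176038 - \frac{21917}{726} = \frac{127781671}{726}$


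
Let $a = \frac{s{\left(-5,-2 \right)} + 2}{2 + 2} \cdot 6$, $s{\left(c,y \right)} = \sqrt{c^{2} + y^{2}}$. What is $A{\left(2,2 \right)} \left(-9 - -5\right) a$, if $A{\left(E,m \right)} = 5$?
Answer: $-60 - 30 \sqrt{29} \approx -221.55$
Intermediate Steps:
$a = 3 + \frac{3 \sqrt{29}}{2}$ ($a = \frac{\sqrt{\left(-5\right)^{2} + \left(-2\right)^{2}} + 2}{2 + 2} \cdot 6 = \frac{\sqrt{25 + 4} + 2}{4} \cdot 6 = \left(\sqrt{29} + 2\right) \frac{1}{4} \cdot 6 = \left(2 + \sqrt{29}\right) \frac{1}{4} \cdot 6 = \left(\frac{1}{2} + \frac{\sqrt{29}}{4}\right) 6 = 3 + \frac{3 \sqrt{29}}{2} \approx 11.078$)
$A{\left(2,2 \right)} \left(-9 - -5\right) a = 5 \left(-9 - -5\right) \left(3 + \frac{3 \sqrt{29}}{2}\right) = 5 \left(-9 + 5\right) \left(3 + \frac{3 \sqrt{29}}{2}\right) = 5 \left(-4\right) \left(3 + \frac{3 \sqrt{29}}{2}\right) = - 20 \left(3 + \frac{3 \sqrt{29}}{2}\right) = -60 - 30 \sqrt{29}$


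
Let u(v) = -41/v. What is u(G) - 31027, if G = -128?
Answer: -3971415/128 ≈ -31027.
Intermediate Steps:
u(G) - 31027 = -41/(-128) - 31027 = -41*(-1/128) - 31027 = 41/128 - 31027 = -3971415/128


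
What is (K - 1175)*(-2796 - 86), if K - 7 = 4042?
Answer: -8282868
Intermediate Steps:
K = 4049 (K = 7 + 4042 = 4049)
(K - 1175)*(-2796 - 86) = (4049 - 1175)*(-2796 - 86) = 2874*(-2882) = -8282868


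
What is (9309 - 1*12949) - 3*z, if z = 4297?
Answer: -16531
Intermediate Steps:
(9309 - 1*12949) - 3*z = (9309 - 1*12949) - 3*4297 = (9309 - 12949) - 1*12891 = -3640 - 12891 = -16531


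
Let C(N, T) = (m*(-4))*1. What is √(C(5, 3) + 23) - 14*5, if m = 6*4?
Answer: -70 + I*√73 ≈ -70.0 + 8.544*I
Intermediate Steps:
m = 24
C(N, T) = -96 (C(N, T) = (24*(-4))*1 = -96*1 = -96)
√(C(5, 3) + 23) - 14*5 = √(-96 + 23) - 14*5 = √(-73) - 70 = I*√73 - 70 = -70 + I*√73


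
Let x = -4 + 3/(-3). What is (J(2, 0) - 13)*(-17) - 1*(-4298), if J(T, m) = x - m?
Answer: 4604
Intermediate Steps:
x = -5 (x = -4 + 3*(-⅓) = -4 - 1 = -5)
J(T, m) = -5 - m
(J(2, 0) - 13)*(-17) - 1*(-4298) = ((-5 - 1*0) - 13)*(-17) - 1*(-4298) = ((-5 + 0) - 13)*(-17) + 4298 = (-5 - 13)*(-17) + 4298 = -18*(-17) + 4298 = 306 + 4298 = 4604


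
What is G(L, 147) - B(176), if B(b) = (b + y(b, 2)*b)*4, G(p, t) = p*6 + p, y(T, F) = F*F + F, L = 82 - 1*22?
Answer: -4508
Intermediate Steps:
L = 60 (L = 82 - 22 = 60)
y(T, F) = F + F**2 (y(T, F) = F**2 + F = F + F**2)
G(p, t) = 7*p (G(p, t) = 6*p + p = 7*p)
B(b) = 28*b (B(b) = (b + (2*(1 + 2))*b)*4 = (b + (2*3)*b)*4 = (b + 6*b)*4 = (7*b)*4 = 28*b)
G(L, 147) - B(176) = 7*60 - 28*176 = 420 - 1*4928 = 420 - 4928 = -4508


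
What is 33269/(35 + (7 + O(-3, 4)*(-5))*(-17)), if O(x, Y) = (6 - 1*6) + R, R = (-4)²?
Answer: 33269/1276 ≈ 26.073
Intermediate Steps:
R = 16
O(x, Y) = 16 (O(x, Y) = (6 - 1*6) + 16 = (6 - 6) + 16 = 0 + 16 = 16)
33269/(35 + (7 + O(-3, 4)*(-5))*(-17)) = 33269/(35 + (7 + 16*(-5))*(-17)) = 33269/(35 + (7 - 80)*(-17)) = 33269/(35 - 73*(-17)) = 33269/(35 + 1241) = 33269/1276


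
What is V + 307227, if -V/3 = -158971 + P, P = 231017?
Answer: 91089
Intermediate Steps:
V = -216138 (V = -3*(-158971 + 231017) = -3*72046 = -216138)
V + 307227 = -216138 + 307227 = 91089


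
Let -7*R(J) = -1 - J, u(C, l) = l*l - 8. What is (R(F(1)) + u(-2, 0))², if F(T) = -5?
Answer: 3600/49 ≈ 73.469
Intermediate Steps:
u(C, l) = -8 + l² (u(C, l) = l² - 8 = -8 + l²)
R(J) = ⅐ + J/7 (R(J) = -(-1 - J)/7 = ⅐ + J/7)
(R(F(1)) + u(-2, 0))² = ((⅐ + (⅐)*(-5)) + (-8 + 0²))² = ((⅐ - 5/7) + (-8 + 0))² = (-4/7 - 8)² = (-60/7)² = 3600/49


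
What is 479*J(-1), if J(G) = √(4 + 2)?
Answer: 479*√6 ≈ 1173.3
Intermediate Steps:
J(G) = √6
479*J(-1) = 479*√6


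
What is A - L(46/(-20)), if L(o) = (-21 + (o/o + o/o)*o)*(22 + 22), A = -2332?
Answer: -6028/5 ≈ -1205.6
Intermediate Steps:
L(o) = -924 + 88*o (L(o) = (-21 + (1 + 1)*o)*44 = (-21 + 2*o)*44 = -924 + 88*o)
A - L(46/(-20)) = -2332 - (-924 + 88*(46/(-20))) = -2332 - (-924 + 88*(46*(-1/20))) = -2332 - (-924 + 88*(-23/10)) = -2332 - (-924 - 1012/5) = -2332 - 1*(-5632/5) = -2332 + 5632/5 = -6028/5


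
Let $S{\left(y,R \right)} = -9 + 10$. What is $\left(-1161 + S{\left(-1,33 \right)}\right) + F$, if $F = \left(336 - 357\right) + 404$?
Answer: $-777$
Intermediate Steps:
$S{\left(y,R \right)} = 1$
$F = 383$ ($F = -21 + 404 = 383$)
$\left(-1161 + S{\left(-1,33 \right)}\right) + F = \left(-1161 + 1\right) + 383 = -1160 + 383 = -777$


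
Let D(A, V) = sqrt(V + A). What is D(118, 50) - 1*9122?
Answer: -9122 + 2*sqrt(42) ≈ -9109.0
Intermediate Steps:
D(A, V) = sqrt(A + V)
D(118, 50) - 1*9122 = sqrt(118 + 50) - 1*9122 = sqrt(168) - 9122 = 2*sqrt(42) - 9122 = -9122 + 2*sqrt(42)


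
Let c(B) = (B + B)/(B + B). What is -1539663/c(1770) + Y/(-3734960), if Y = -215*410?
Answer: -575057963033/373496 ≈ -1.5397e+6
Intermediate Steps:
c(B) = 1 (c(B) = (2*B)/((2*B)) = (2*B)*(1/(2*B)) = 1)
Y = -88150
-1539663/c(1770) + Y/(-3734960) = -1539663/1 - 88150/(-3734960) = -1539663*1 - 88150*(-1/3734960) = -1539663 + 8815/373496 = -575057963033/373496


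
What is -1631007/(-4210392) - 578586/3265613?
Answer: 963387932193/4583170283432 ≈ 0.21020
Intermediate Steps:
-1631007/(-4210392) - 578586/3265613 = -1631007*(-1/4210392) - 578586*1/3265613 = 543669/1403464 - 578586/3265613 = 963387932193/4583170283432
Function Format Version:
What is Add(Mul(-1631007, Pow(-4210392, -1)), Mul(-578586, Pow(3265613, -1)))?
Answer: Rational(963387932193, 4583170283432) ≈ 0.21020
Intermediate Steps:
Add(Mul(-1631007, Pow(-4210392, -1)), Mul(-578586, Pow(3265613, -1))) = Add(Mul(-1631007, Rational(-1, 4210392)), Mul(-578586, Rational(1, 3265613))) = Add(Rational(543669, 1403464), Rational(-578586, 3265613)) = Rational(963387932193, 4583170283432)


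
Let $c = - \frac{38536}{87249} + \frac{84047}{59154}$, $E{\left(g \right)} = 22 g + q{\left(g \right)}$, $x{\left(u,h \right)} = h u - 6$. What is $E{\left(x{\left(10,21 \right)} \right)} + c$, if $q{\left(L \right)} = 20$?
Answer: $\frac{2585712837103}{573458594} \approx 4509.0$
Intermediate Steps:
$x{\left(u,h \right)} = -6 + h u$
$E{\left(g \right)} = 20 + 22 g$ ($E{\left(g \right)} = 22 g + 20 = 20 + 22 g$)
$c = \frac{561495351}{573458594}$ ($c = \left(-38536\right) \frac{1}{87249} + 84047 \cdot \frac{1}{59154} = - \frac{38536}{87249} + \frac{84047}{59154} = \frac{561495351}{573458594} \approx 0.97914$)
$E{\left(x{\left(10,21 \right)} \right)} + c = \left(20 + 22 \left(-6 + 21 \cdot 10\right)\right) + \frac{561495351}{573458594} = \left(20 + 22 \left(-6 + 210\right)\right) + \frac{561495351}{573458594} = \left(20 + 22 \cdot 204\right) + \frac{561495351}{573458594} = \left(20 + 4488\right) + \frac{561495351}{573458594} = 4508 + \frac{561495351}{573458594} = \frac{2585712837103}{573458594}$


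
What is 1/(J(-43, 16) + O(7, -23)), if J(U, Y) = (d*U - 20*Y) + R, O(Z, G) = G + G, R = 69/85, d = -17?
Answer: 85/31094 ≈ 0.0027336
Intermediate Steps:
R = 69/85 (R = 69*(1/85) = 69/85 ≈ 0.81176)
O(Z, G) = 2*G
J(U, Y) = 69/85 - 20*Y - 17*U (J(U, Y) = (-17*U - 20*Y) + 69/85 = (-20*Y - 17*U) + 69/85 = 69/85 - 20*Y - 17*U)
1/(J(-43, 16) + O(7, -23)) = 1/((69/85 - 20*16 - 17*(-43)) + 2*(-23)) = 1/((69/85 - 320 + 731) - 46) = 1/(35004/85 - 46) = 1/(31094/85) = 85/31094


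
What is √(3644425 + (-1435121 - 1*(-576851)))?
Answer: √2786155 ≈ 1669.2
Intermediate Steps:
√(3644425 + (-1435121 - 1*(-576851))) = √(3644425 + (-1435121 + 576851)) = √(3644425 - 858270) = √2786155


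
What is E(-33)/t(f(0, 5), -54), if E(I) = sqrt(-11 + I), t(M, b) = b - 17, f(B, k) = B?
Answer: -2*I*sqrt(11)/71 ≈ -0.093426*I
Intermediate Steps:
t(M, b) = -17 + b
E(-33)/t(f(0, 5), -54) = sqrt(-11 - 33)/(-17 - 54) = sqrt(-44)/(-71) = (2*I*sqrt(11))*(-1/71) = -2*I*sqrt(11)/71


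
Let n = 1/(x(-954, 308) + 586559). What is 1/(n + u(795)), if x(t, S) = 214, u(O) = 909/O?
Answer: 155494845/177792484 ≈ 0.87459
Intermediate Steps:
n = 1/586773 (n = 1/(214 + 586559) = 1/586773 ≈ 1.7042e-6)
1/(n + u(795)) = 1/(1/586773 + 909/795) = 1/(1/586773 + 909*(1/795)) = 1/(1/586773 + 303/265) = 1/(177792484/155494845) = 155494845/177792484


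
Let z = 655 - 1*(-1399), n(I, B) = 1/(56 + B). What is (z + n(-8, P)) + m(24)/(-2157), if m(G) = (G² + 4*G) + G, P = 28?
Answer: 124034615/60396 ≈ 2053.7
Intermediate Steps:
m(G) = G² + 5*G
z = 2054 (z = 655 + 1399 = 2054)
(z + n(-8, P)) + m(24)/(-2157) = (2054 + 1/(56 + 28)) + (24*(5 + 24))/(-2157) = (2054 + 1/84) + (24*29)*(-1/2157) = (2054 + 1/84) + 696*(-1/2157) = 172537/84 - 232/719 = 124034615/60396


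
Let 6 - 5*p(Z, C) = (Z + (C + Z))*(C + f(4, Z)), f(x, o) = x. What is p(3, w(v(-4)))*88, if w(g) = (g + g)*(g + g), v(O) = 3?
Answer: -147312/5 ≈ -29462.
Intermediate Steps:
w(g) = 4*g² (w(g) = (2*g)*(2*g) = 4*g²)
p(Z, C) = 6/5 - (4 + C)*(C + 2*Z)/5 (p(Z, C) = 6/5 - (Z + (C + Z))*(C + 4)/5 = 6/5 - (C + 2*Z)*(4 + C)/5 = 6/5 - (4 + C)*(C + 2*Z)/5)
p(3, w(v(-4)))*88 = (6/5 - 8/5*3 - 16*3²/5 - (4*3²)²/5 - ⅖*4*3²*3)*88 = (6/5 - 24/5 - 16*9/5 - (4*9)²/5 - ⅖*4*9*3)*88 = (6/5 - 24/5 - ⅘*36 - ⅕*36² - ⅖*36*3)*88 = (6/5 - 24/5 - 144/5 - ⅕*1296 - 216/5)*88 = (6/5 - 24/5 - 144/5 - 1296/5 - 216/5)*88 = -1674/5*88 = -147312/5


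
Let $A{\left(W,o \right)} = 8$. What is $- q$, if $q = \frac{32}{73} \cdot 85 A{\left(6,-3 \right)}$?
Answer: $- \frac{21760}{73} \approx -298.08$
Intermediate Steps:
$q = \frac{21760}{73}$ ($q = \frac{32}{73} \cdot 85 \cdot 8 = \frac{2720}{73} \cdot 8 = \frac{21760}{73} \approx 298.08$)
$- q = \left(-1\right) \frac{21760}{73} = - \frac{21760}{73}$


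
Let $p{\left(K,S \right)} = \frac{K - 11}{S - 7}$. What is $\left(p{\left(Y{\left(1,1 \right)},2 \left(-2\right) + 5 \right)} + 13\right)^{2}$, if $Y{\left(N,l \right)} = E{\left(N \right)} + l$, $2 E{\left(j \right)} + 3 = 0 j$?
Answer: $\frac{32041}{144} \approx 222.51$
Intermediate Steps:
$E{\left(j \right)} = - \frac{3}{2}$ ($E{\left(j \right)} = - \frac{3}{2} + \frac{0 j}{2} = - \frac{3}{2} + \frac{1}{2} \cdot 0 = - \frac{3}{2} + 0 = - \frac{3}{2}$)
$Y{\left(N,l \right)} = - \frac{3}{2} + l$
$p{\left(K,S \right)} = \frac{-11 + K}{-7 + S}$
$\left(p{\left(Y{\left(1,1 \right)},2 \left(-2\right) + 5 \right)} + 13\right)^{2} = \left(\frac{-11 + \left(- \frac{3}{2} + 1\right)}{-7 + \left(2 \left(-2\right) + 5\right)} + 13\right)^{2} = \left(\frac{-11 - \frac{1}{2}}{-7 + \left(-4 + 5\right)} + 13\right)^{2} = \left(\frac{1}{-7 + 1} \left(- \frac{23}{2}\right) + 13\right)^{2} = \left(\frac{1}{-6} \left(- \frac{23}{2}\right) + 13\right)^{2} = \left(\left(- \frac{1}{6}\right) \left(- \frac{23}{2}\right) + 13\right)^{2} = \left(\frac{23}{12} + 13\right)^{2} = \left(\frac{179}{12}\right)^{2} = \frac{32041}{144}$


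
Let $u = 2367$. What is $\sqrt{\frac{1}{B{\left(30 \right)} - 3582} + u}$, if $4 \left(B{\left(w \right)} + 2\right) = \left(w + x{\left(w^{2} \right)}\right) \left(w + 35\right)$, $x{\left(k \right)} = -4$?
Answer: $\frac{\sqrt{94633426097}}{6323} \approx 48.652$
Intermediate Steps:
$B{\left(w \right)} = -2 + \frac{\left(-4 + w\right) \left(35 + w\right)}{4}$ ($B{\left(w \right)} = -2 + \frac{\left(w - 4\right) \left(w + 35\right)}{4} = -2 + \frac{\left(-4 + w\right) \left(35 + w\right)}{4}$)
$\sqrt{\frac{1}{B{\left(30 \right)} - 3582} + u} = \sqrt{\frac{1}{\left(-37 + \frac{30^{2}}{4} + \frac{31}{4} \cdot 30\right) - 3582} + 2367} = \sqrt{\frac{1}{\left(-37 + \frac{1}{4} \cdot 900 + \frac{465}{2}\right) - 3582} + 2367} = \sqrt{\frac{1}{\left(-37 + 225 + \frac{465}{2}\right) - 3582} + 2367} = \sqrt{\frac{1}{\frac{841}{2} - 3582} + 2367} = \sqrt{\frac{1}{- \frac{6323}{2}} + 2367} = \sqrt{- \frac{2}{6323} + 2367} = \sqrt{\frac{14966539}{6323}} = \frac{\sqrt{94633426097}}{6323}$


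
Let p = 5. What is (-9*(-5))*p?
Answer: 225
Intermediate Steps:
(-9*(-5))*p = -9*(-5)*5 = 45*5 = 225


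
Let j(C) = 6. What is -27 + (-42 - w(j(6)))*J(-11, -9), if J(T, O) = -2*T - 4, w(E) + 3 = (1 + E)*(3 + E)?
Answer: -1863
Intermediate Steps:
w(E) = -3 + (1 + E)*(3 + E)
J(T, O) = -4 - 2*T
-27 + (-42 - w(j(6)))*J(-11, -9) = -27 + (-42 - 6*(4 + 6))*(-4 - 2*(-11)) = -27 + (-42 - 6*10)*(-4 + 22) = -27 + (-42 - 1*60)*18 = -27 + (-42 - 60)*18 = -27 - 102*18 = -27 - 1836 = -1863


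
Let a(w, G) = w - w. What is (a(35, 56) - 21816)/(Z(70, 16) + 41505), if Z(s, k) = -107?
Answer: -10908/20699 ≈ -0.52698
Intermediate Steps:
a(w, G) = 0
(a(35, 56) - 21816)/(Z(70, 16) + 41505) = (0 - 21816)/(-107 + 41505) = -21816/41398 = -21816*1/41398 = -10908/20699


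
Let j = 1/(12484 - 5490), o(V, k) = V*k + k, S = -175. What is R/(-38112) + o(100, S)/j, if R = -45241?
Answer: -4711365377159/38112 ≈ -1.2362e+8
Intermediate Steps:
o(V, k) = k + V*k
j = 1/6994 ≈ 0.00014298
R/(-38112) + o(100, S)/j = -45241/(-38112) + (-175*(1 + 100))/(1/6994) = -45241*(-1/38112) - 175*101*6994 = 45241/38112 - 17675*6994 = 45241/38112 - 123618950 = -4711365377159/38112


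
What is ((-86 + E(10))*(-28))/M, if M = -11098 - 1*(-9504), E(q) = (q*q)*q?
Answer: 12796/797 ≈ 16.055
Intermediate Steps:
E(q) = q³ (E(q) = q²*q = q³)
M = -1594 (M = -11098 + 9504 = -1594)
((-86 + E(10))*(-28))/M = ((-86 + 10³)*(-28))/(-1594) = ((-86 + 1000)*(-28))*(-1/1594) = (914*(-28))*(-1/1594) = -25592*(-1/1594) = 12796/797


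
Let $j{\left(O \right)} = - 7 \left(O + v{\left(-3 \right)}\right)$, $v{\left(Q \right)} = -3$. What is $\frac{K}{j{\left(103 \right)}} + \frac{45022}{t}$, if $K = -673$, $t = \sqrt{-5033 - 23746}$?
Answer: $\frac{673}{700} - \frac{45022 i \sqrt{28779}}{28779} \approx 0.96143 - 265.39 i$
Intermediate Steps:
$t = i \sqrt{28779}$ ($t = \sqrt{-28779} = i \sqrt{28779} \approx 169.64 i$)
$j{\left(O \right)} = 21 - 7 O$ ($j{\left(O \right)} = - 7 \left(O - 3\right) = - 7 \left(-3 + O\right) = 21 - 7 O$)
$\frac{K}{j{\left(103 \right)}} + \frac{45022}{t} = - \frac{673}{21 - 721} + \frac{45022}{i \sqrt{28779}} = - \frac{673}{21 - 721} + 45022 \left(- \frac{i \sqrt{28779}}{28779}\right) = - \frac{673}{-700} - \frac{45022 i \sqrt{28779}}{28779} = \left(-673\right) \left(- \frac{1}{700}\right) - \frac{45022 i \sqrt{28779}}{28779} = \frac{673}{700} - \frac{45022 i \sqrt{28779}}{28779}$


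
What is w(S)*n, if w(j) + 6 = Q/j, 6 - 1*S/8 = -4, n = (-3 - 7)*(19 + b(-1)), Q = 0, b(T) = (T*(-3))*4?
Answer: 1860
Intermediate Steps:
b(T) = -12*T (b(T) = -3*T*4 = -12*T)
n = -310 (n = (-3 - 7)*(19 - 12*(-1)) = -10*(19 + 12) = -10*31 = -310)
S = 80 (S = 48 - 8*(-4) = 48 + 32 = 80)
w(j) = -6 (w(j) = -6 + 0/j = -6 + 0 = -6)
w(S)*n = -6*(-310) = 1860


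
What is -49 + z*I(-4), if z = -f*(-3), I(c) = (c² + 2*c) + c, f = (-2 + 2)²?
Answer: -49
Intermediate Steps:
f = 0 (f = 0² = 0)
I(c) = c² + 3*c
z = 0 (z = -1*0*(-3) = 0*(-3) = 0)
-49 + z*I(-4) = -49 + 0*(-4*(3 - 4)) = -49 + 0*(-4*(-1)) = -49 + 0*4 = -49 + 0 = -49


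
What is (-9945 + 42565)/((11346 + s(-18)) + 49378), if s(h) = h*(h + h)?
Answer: 8155/15343 ≈ 0.53151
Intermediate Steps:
s(h) = 2*h**2 (s(h) = h*(2*h) = 2*h**2)
(-9945 + 42565)/((11346 + s(-18)) + 49378) = (-9945 + 42565)/((11346 + 2*(-18)**2) + 49378) = 32620/((11346 + 2*324) + 49378) = 32620/((11346 + 648) + 49378) = 32620/(11994 + 49378) = 32620/61372 = 32620*(1/61372) = 8155/15343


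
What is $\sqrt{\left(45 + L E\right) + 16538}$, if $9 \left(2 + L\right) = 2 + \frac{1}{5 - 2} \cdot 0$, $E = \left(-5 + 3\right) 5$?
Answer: $\frac{\sqrt{149407}}{3} \approx 128.84$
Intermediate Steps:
$E = -10$ ($E = \left(-2\right) 5 = -10$)
$L = - \frac{16}{9}$ ($L = -2 + \frac{2 + \frac{1}{5 - 2} \cdot 0}{9} = -2 + \frac{2 + \frac{1}{3} \cdot 0}{9} = -2 + \frac{2 + 0}{9} = -2 + \frac{1}{9} \cdot 2 = -2 + \frac{2}{9} = - \frac{16}{9} \approx -1.7778$)
$\sqrt{\left(45 + L E\right) + 16538} = \sqrt{\left(45 - - \frac{160}{9}\right) + 16538} = \sqrt{\left(45 + \frac{160}{9}\right) + 16538} = \sqrt{\frac{565}{9} + 16538} = \sqrt{\frac{149407}{9}} = \frac{\sqrt{149407}}{3}$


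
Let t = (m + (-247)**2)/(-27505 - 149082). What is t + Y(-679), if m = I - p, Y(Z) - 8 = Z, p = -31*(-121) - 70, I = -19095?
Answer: -118528110/176587 ≈ -671.22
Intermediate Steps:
p = 3681 (p = 3751 - 70 = 3681)
Y(Z) = 8 + Z
m = -22776 (m = -19095 - 1*3681 = -19095 - 3681 = -22776)
t = -38233/176587 (t = (-22776 + (-247)**2)/(-27505 - 149082) = (-22776 + 61009)/(-176587) = 38233*(-1/176587) = -38233/176587 ≈ -0.21651)
t + Y(-679) = -38233/176587 + (8 - 679) = -38233/176587 - 671 = -118528110/176587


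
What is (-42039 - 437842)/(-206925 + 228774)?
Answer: -479881/21849 ≈ -21.964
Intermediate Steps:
(-42039 - 437842)/(-206925 + 228774) = -479881/21849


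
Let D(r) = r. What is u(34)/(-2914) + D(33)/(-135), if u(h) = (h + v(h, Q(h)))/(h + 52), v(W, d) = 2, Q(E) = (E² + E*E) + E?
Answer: -689566/2819295 ≈ -0.24459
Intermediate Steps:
Q(E) = E + 2*E² (Q(E) = (E² + E²) + E = 2*E² + E = E + 2*E²)
u(h) = (2 + h)/(52 + h) (u(h) = (h + 2)/(h + 52) = (2 + h)/(52 + h))
u(34)/(-2914) + D(33)/(-135) = ((2 + 34)/(52 + 34))/(-2914) + 33/(-135) = (36/86)*(-1/2914) + 33*(-1/135) = ((1/86)*36)*(-1/2914) - 11/45 = (18/43)*(-1/2914) - 11/45 = -9/62651 - 11/45 = -689566/2819295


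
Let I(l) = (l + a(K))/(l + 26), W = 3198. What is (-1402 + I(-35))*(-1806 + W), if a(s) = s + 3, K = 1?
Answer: -5840368/3 ≈ -1.9468e+6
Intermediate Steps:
a(s) = 3 + s
I(l) = (4 + l)/(26 + l) (I(l) = (l + (3 + 1))/(l + 26) = (l + 4)/(26 + l) = (4 + l)/(26 + l))
(-1402 + I(-35))*(-1806 + W) = (-1402 + (4 - 35)/(26 - 35))*(-1806 + 3198) = (-1402 - 31/(-9))*1392 = (-1402 - ⅑*(-31))*1392 = (-1402 + 31/9)*1392 = -12587/9*1392 = -5840368/3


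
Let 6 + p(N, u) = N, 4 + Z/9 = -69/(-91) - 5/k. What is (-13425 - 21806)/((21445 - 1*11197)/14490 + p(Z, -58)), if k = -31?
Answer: 34288394595/32133596 ≈ 1067.1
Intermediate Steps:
Z = -78210/2821 (Z = -36 + 9*(-69/(-91) - 5/(-31)) = -36 + 9*(-69*(-1/91) - 5*(-1/31)) = -36 + 9*(69/91 + 5/31) = -36 + 9*(2594/2821) = -36 + 23346/2821 = -78210/2821 ≈ -27.724)
p(N, u) = -6 + N
(-13425 - 21806)/((21445 - 1*11197)/14490 + p(Z, -58)) = (-13425 - 21806)/((21445 - 1*11197)/14490 + (-6 - 78210/2821)) = -35231/((21445 - 11197)*(1/14490) - 95136/2821) = -35231/(10248*(1/14490) - 95136/2821) = -35231/(244/345 - 95136/2821) = -35231/(-32133596/973245) = -35231*(-973245/32133596) = 34288394595/32133596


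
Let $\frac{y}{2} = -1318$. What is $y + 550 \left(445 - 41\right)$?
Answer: $219564$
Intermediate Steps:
$y = -2636$ ($y = 2 \left(-1318\right) = -2636$)
$y + 550 \left(445 - 41\right) = -2636 + 550 \left(445 - 41\right) = -2636 + 550 \cdot 404 = -2636 + 222200 = 219564$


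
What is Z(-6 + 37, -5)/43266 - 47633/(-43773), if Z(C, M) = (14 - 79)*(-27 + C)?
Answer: 341584733/315647103 ≈ 1.0822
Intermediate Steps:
Z(C, M) = 1755 - 65*C (Z(C, M) = -65*(-27 + C) = 1755 - 65*C)
Z(-6 + 37, -5)/43266 - 47633/(-43773) = (1755 - 65*(-6 + 37))/43266 - 47633/(-43773) = (1755 - 65*31)*(1/43266) - 47633*(-1/43773) = (1755 - 2015)*(1/43266) + 47633/43773 = -260*1/43266 + 47633/43773 = -130/21633 + 47633/43773 = 341584733/315647103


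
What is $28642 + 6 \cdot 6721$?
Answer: $68968$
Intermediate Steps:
$28642 + 6 \cdot 6721 = 28642 + 40326 = 68968$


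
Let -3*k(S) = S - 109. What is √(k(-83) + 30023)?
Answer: 3*√3343 ≈ 173.46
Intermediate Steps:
k(S) = 109/3 - S/3 (k(S) = -(S - 109)/3 = -(-109 + S)/3 = 109/3 - S/3)
√(k(-83) + 30023) = √((109/3 - ⅓*(-83)) + 30023) = √((109/3 + 83/3) + 30023) = √(64 + 30023) = √30087 = 3*√3343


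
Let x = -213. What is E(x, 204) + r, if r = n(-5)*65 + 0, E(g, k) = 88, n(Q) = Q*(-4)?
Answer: 1388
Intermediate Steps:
n(Q) = -4*Q
r = 1300 (r = -4*(-5)*65 + 0 = 20*65 + 0 = 1300 + 0 = 1300)
E(x, 204) + r = 88 + 1300 = 1388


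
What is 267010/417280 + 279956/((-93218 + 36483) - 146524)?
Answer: -6254785409/8481591552 ≈ -0.73745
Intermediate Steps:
267010/417280 + 279956/((-93218 + 36483) - 146524) = 267010*(1/417280) + 279956/(-56735 - 146524) = 26701/41728 + 279956/(-203259) = 26701/41728 + 279956*(-1/203259) = 26701/41728 - 279956/203259 = -6254785409/8481591552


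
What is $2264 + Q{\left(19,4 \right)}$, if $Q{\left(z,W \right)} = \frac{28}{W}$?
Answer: $2271$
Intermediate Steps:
$2264 + Q{\left(19,4 \right)} = 2264 + \frac{28}{4} = 2264 + 28 \cdot \frac{1}{4} = 2264 + 7 = 2271$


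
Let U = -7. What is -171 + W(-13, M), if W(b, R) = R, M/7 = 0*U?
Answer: -171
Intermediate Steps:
M = 0 (M = 7*(0*(-7)) = 7*0 = 0)
-171 + W(-13, M) = -171 + 0 = -171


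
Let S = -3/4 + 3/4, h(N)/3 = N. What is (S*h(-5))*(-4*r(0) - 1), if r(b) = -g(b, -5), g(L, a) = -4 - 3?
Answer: 0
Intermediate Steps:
h(N) = 3*N
g(L, a) = -7
S = 0 (S = -3*¼ + 3*(¼) = -¾ + ¾ = 0)
r(b) = 7 (r(b) = -1*(-7) = 7)
(S*h(-5))*(-4*r(0) - 1) = (0*(3*(-5)))*(-4*7 - 1) = (0*(-15))*(-28 - 1) = 0*(-29) = 0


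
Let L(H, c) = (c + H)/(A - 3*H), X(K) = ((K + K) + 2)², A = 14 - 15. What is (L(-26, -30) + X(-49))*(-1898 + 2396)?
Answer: 50481264/11 ≈ 4.5892e+6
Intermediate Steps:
A = -1
X(K) = (2 + 2*K)² (X(K) = (2*K + 2)² = (2 + 2*K)²)
L(H, c) = (H + c)/(-1 - 3*H) (L(H, c) = (c + H)/(-1 - 3*H) = (H + c)/(-1 - 3*H))
(L(-26, -30) + X(-49))*(-1898 + 2396) = ((-1*(-26) - 1*(-30))/(1 + 3*(-26)) + 4*(1 - 49)²)*(-1898 + 2396) = ((26 + 30)/(1 - 78) + 4*(-48)²)*498 = (56/(-77) + 4*2304)*498 = (-1/77*56 + 9216)*498 = (-8/11 + 9216)*498 = (101368/11)*498 = 50481264/11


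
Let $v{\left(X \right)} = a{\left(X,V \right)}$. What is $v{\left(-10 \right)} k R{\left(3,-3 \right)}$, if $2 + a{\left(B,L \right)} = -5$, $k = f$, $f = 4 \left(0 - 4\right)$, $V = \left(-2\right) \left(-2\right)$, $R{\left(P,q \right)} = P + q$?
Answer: $0$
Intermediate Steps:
$V = 4$
$f = -16$ ($f = 4 \left(-4\right) = -16$)
$k = -16$
$a{\left(B,L \right)} = -7$ ($a{\left(B,L \right)} = -2 - 5 = -7$)
$v{\left(X \right)} = -7$
$v{\left(-10 \right)} k R{\left(3,-3 \right)} = \left(-7\right) \left(-16\right) \left(3 - 3\right) = 112 \cdot 0 = 0$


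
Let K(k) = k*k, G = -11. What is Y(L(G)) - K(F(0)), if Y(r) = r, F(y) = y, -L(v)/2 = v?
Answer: 22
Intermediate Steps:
L(v) = -2*v
K(k) = k²
Y(L(G)) - K(F(0)) = -2*(-11) - 1*0² = 22 - 1*0 = 22 + 0 = 22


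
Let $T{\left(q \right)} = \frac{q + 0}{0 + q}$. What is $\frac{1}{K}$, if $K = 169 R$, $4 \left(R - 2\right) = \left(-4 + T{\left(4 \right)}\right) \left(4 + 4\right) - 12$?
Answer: $- \frac{1}{1183} \approx -0.00084531$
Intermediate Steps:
$T{\left(q \right)} = 1$ ($T{\left(q \right)} = \frac{q}{q} = 1$)
$R = -7$ ($R = 2 + \frac{\left(-4 + 1\right) \left(4 + 4\right) - 12}{4} = 2 + \frac{\left(-3\right) 8 - 12}{4} = 2 + \frac{-24 - 12}{4} = 2 + \frac{1}{4} \left(-36\right) = 2 - 9 = -7$)
$K = -1183$ ($K = 169 \left(-7\right) = -1183$)
$\frac{1}{K} = \frac{1}{-1183} = - \frac{1}{1183}$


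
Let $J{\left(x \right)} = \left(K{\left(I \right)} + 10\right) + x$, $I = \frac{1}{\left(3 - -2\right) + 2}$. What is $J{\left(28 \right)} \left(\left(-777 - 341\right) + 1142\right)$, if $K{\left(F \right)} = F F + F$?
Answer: $\frac{44880}{49} \approx 915.92$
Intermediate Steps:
$I = \frac{1}{7}$ ($I = \frac{1}{\left(3 + 2\right) + 2} = \frac{1}{5 + 2} = \frac{1}{7} \approx 0.14286$)
$K{\left(F \right)} = F + F^{2}$ ($K{\left(F \right)} = F^{2} + F = F + F^{2}$)
$J{\left(x \right)} = \frac{498}{49} + x$ ($J{\left(x \right)} = \left(\frac{1 + \frac{1}{7}}{7} + 10\right) + x = \left(\frac{1}{7} \cdot \frac{8}{7} + 10\right) + x = \left(\frac{8}{49} + 10\right) + x = \frac{498}{49} + x$)
$J{\left(28 \right)} \left(\left(-777 - 341\right) + 1142\right) = \left(\frac{498}{49} + 28\right) \left(\left(-777 - 341\right) + 1142\right) = \frac{1870 \left(\left(-777 - 341\right) + 1142\right)}{49} = \frac{1870 \left(-1118 + 1142\right)}{49} = \frac{1870}{49} \cdot 24 = \frac{44880}{49}$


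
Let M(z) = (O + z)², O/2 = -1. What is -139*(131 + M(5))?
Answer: -19460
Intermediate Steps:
O = -2 (O = 2*(-1) = -2)
M(z) = (-2 + z)²
-139*(131 + M(5)) = -139*(131 + (-2 + 5)²) = -139*(131 + 3²) = -139*(131 + 9) = -139*140 = -19460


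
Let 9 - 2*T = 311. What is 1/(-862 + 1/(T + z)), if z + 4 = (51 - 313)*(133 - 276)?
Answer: -37311/32162081 ≈ -0.0011601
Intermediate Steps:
T = -151 (T = 9/2 - 1/2*311 = 9/2 - 311/2 = -151)
z = 37462 (z = -4 + (51 - 313)*(133 - 276) = -4 - 262*(-143) = -4 + 37466 = 37462)
1/(-862 + 1/(T + z)) = 1/(-862 + 1/(-151 + 37462)) = 1/(-862 + 1/37311) = 1/(-32162081/37311) = -37311/32162081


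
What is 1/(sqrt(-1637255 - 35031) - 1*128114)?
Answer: -9151/1172490663 - I*sqrt(1672286)/16414869282 ≈ -7.8048e-6 - 7.878e-8*I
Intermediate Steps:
1/(sqrt(-1637255 - 35031) - 1*128114) = 1/(sqrt(-1672286) - 128114) = 1/(I*sqrt(1672286) - 128114) = 1/(-128114 + I*sqrt(1672286))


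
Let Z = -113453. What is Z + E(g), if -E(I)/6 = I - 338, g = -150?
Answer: -110525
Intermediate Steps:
E(I) = 2028 - 6*I (E(I) = -6*(I - 338) = -6*(-338 + I) = 2028 - 6*I)
Z + E(g) = -113453 + (2028 - 6*(-150)) = -113453 + (2028 + 900) = -113453 + 2928 = -110525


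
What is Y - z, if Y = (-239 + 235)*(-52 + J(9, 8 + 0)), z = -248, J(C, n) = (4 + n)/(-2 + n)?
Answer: 448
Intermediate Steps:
J(C, n) = (4 + n)/(-2 + n)
Y = 200 (Y = (-239 + 235)*(-52 + (4 + (8 + 0))/(-2 + (8 + 0))) = -4*(-52 + (4 + 8)/(-2 + 8)) = -4*(-52 + 12/6) = -4*(-52 + (1/6)*12) = -4*(-52 + 2) = -4*(-50) = 200)
Y - z = 200 - 1*(-248) = 200 + 248 = 448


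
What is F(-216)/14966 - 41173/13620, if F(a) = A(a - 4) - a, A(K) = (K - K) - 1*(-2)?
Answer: -306612979/101918460 ≈ -3.0084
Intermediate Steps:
A(K) = 2 (A(K) = 0 + 2 = 2)
F(a) = 2 - a
F(-216)/14966 - 41173/13620 = (2 - 1*(-216))/14966 - 41173/13620 = (2 + 216)*(1/14966) - 41173*1/13620 = 218*(1/14966) - 41173/13620 = 109/7483 - 41173/13620 = -306612979/101918460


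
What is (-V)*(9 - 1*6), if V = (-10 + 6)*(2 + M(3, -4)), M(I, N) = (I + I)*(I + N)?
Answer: -48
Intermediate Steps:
M(I, N) = 2*I*(I + N) (M(I, N) = (2*I)*(I + N) = 2*I*(I + N))
V = 16 (V = (-10 + 6)*(2 + 2*3*(3 - 4)) = -4*(2 + 2*3*(-1)) = -4*(2 - 6) = -4*(-4) = 16)
(-V)*(9 - 1*6) = (-1*16)*(9 - 1*6) = -16*(9 - 6) = -16*3 = -48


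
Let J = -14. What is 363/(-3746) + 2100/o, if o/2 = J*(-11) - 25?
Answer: 1295491/161078 ≈ 8.0426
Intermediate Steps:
o = 258 (o = 2*(-14*(-11) - 25) = 2*(154 - 25) = 2*129 = 258)
363/(-3746) + 2100/o = 363/(-3746) + 2100/258 = 363*(-1/3746) + 2100*(1/258) = -363/3746 + 350/43 = 1295491/161078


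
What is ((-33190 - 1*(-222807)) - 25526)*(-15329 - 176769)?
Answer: -31521552918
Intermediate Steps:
((-33190 - 1*(-222807)) - 25526)*(-15329 - 176769) = ((-33190 + 222807) - 25526)*(-192098) = (189617 - 25526)*(-192098) = 164091*(-192098) = -31521552918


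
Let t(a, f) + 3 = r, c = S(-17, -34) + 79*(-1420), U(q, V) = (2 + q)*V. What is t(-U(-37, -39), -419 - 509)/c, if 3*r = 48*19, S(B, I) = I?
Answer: -301/112214 ≈ -0.0026824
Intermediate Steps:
U(q, V) = V*(2 + q)
r = 304 (r = (48*19)/3 = (⅓)*912 = 304)
c = -112214 (c = -34 + 79*(-1420) = -34 - 112180 = -112214)
t(a, f) = 301 (t(a, f) = -3 + 304 = 301)
t(-U(-37, -39), -419 - 509)/c = 301/(-112214) = 301*(-1/112214) = -301/112214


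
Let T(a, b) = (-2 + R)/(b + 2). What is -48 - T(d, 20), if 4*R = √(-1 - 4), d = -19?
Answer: -527/11 - I*√5/88 ≈ -47.909 - 0.02541*I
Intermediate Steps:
R = I*√5/4 (R = √(-1 - 4)/4 = √(-5)/4 = (I*√5)/4 = I*√5/4 ≈ 0.55902*I)
T(a, b) = (-2 + I*√5/4)/(2 + b) (T(a, b) = (-2 + I*√5/4)/(b + 2) = (-2 + I*√5/4)/(2 + b))
-48 - T(d, 20) = -48 - (-8 + I*√5)/(4*(2 + 20)) = -48 - (-8 + I*√5)/(4*22) = -48 - (-1/11 + I*√5/88) = -48 + (1/11 - I*√5/88) = -527/11 - I*√5/88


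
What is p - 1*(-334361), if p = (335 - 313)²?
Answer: 334845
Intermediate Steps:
p = 484 (p = 22² = 484)
p - 1*(-334361) = 484 - 1*(-334361) = 484 + 334361 = 334845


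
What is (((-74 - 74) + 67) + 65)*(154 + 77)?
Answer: -3696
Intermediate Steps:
(((-74 - 74) + 67) + 65)*(154 + 77) = ((-148 + 67) + 65)*231 = (-81 + 65)*231 = -16*231 = -3696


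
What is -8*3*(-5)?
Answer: 120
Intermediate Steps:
-8*3*(-5) = -24*(-5) = 120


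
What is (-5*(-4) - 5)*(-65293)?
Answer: -979395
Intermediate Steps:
(-5*(-4) - 5)*(-65293) = (20 - 5)*(-65293) = 15*(-65293) = -979395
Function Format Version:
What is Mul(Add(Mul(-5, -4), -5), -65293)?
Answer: -979395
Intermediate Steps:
Mul(Add(Mul(-5, -4), -5), -65293) = Mul(Add(20, -5), -65293) = Mul(15, -65293) = -979395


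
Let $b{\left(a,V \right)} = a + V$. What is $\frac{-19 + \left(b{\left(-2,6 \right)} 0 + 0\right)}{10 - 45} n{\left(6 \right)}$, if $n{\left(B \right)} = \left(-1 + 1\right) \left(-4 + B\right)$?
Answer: $0$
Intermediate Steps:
$n{\left(B \right)} = 0$ ($n{\left(B \right)} = 0 \left(-4 + B\right) = 0$)
$b{\left(a,V \right)} = V + a$
$\frac{-19 + \left(b{\left(-2,6 \right)} 0 + 0\right)}{10 - 45} n{\left(6 \right)} = \frac{-19 + \left(\left(6 - 2\right) 0 + 0\right)}{10 - 45} \cdot 0 = \frac{-19 + \left(4 \cdot 0 + 0\right)}{-35} \cdot 0 = \left(-19 + \left(0 + 0\right)\right) \left(- \frac{1}{35}\right) 0 = \left(-19 + 0\right) \left(- \frac{1}{35}\right) 0 = \left(-19\right) \left(- \frac{1}{35}\right) 0 = \frac{19}{35} \cdot 0 = 0$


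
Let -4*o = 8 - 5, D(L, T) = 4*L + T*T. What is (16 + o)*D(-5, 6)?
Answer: 244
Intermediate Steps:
D(L, T) = T² + 4*L (D(L, T) = 4*L + T² = T² + 4*L)
o = -¾ (o = -(8 - 5)/4 = -¼*3 = -¾ ≈ -0.75000)
(16 + o)*D(-5, 6) = (16 - ¾)*(6² + 4*(-5)) = 61*(36 - 20)/4 = (61/4)*16 = 244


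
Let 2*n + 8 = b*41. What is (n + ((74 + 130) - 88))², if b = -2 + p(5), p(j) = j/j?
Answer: 33489/4 ≈ 8372.3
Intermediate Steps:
p(j) = 1
b = -1 (b = -2 + 1 = -1)
n = -49/2 (n = -4 + (-1*41)/2 = -4 + (½)*(-41) = -4 - 41/2 = -49/2 ≈ -24.500)
(n + ((74 + 130) - 88))² = (-49/2 + ((74 + 130) - 88))² = (-49/2 + (204 - 88))² = (-49/2 + 116)² = (183/2)² = 33489/4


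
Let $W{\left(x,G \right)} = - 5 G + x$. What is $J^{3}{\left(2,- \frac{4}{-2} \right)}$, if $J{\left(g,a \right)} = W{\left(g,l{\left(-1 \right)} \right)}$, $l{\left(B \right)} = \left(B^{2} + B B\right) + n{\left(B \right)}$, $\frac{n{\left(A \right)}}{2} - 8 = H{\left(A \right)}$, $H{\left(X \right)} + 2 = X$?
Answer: $-195112$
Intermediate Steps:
$H{\left(X \right)} = -2 + X$
$n{\left(A \right)} = 12 + 2 A$ ($n{\left(A \right)} = 16 + 2 \left(-2 + A\right) = 16 + \left(-4 + 2 A\right) = 12 + 2 A$)
$l{\left(B \right)} = 12 + 2 B + 2 B^{2}$ ($l{\left(B \right)} = \left(B^{2} + B B\right) + \left(12 + 2 B\right) = \left(B^{2} + B^{2}\right) + \left(12 + 2 B\right) = 2 B^{2} + \left(12 + 2 B\right) = 12 + 2 B + 2 B^{2}$)
$W{\left(x,G \right)} = x - 5 G$
$J{\left(g,a \right)} = -60 + g$ ($J{\left(g,a \right)} = g - 5 \left(12 + 2 \left(-1\right) + 2 \left(-1\right)^{2}\right) = g - 5 \left(12 - 2 + 2 \cdot 1\right) = g - 5 \left(12 - 2 + 2\right) = g - 60 = -60 + g$)
$J^{3}{\left(2,- \frac{4}{-2} \right)} = \left(-60 + 2\right)^{3} = \left(-58\right)^{3} = -195112$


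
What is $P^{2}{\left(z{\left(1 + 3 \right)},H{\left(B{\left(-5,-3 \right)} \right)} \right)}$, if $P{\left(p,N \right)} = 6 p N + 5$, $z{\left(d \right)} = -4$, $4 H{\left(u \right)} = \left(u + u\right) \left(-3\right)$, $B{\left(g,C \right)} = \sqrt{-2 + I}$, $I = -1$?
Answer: $-3863 + 360 i \sqrt{3} \approx -3863.0 + 623.54 i$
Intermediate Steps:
$B{\left(g,C \right)} = i \sqrt{3}$ ($B{\left(g,C \right)} = \sqrt{-2 - 1} = \sqrt{-3} = i \sqrt{3}$)
$H{\left(u \right)} = - \frac{3 u}{2}$ ($H{\left(u \right)} = \frac{\left(u + u\right) \left(-3\right)}{4} = \frac{2 u \left(-3\right)}{4} = \frac{\left(-6\right) u}{4} = - \frac{3 u}{2}$)
$P{\left(p,N \right)} = 5 + 6 N p$ ($P{\left(p,N \right)} = 6 N p + 5 = 5 + 6 N p$)
$P^{2}{\left(z{\left(1 + 3 \right)},H{\left(B{\left(-5,-3 \right)} \right)} \right)} = \left(5 + 6 \left(- \frac{3 i \sqrt{3}}{2}\right) \left(-4\right)\right)^{2} = \left(5 + 36 i \sqrt{3}\right)^{2}$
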